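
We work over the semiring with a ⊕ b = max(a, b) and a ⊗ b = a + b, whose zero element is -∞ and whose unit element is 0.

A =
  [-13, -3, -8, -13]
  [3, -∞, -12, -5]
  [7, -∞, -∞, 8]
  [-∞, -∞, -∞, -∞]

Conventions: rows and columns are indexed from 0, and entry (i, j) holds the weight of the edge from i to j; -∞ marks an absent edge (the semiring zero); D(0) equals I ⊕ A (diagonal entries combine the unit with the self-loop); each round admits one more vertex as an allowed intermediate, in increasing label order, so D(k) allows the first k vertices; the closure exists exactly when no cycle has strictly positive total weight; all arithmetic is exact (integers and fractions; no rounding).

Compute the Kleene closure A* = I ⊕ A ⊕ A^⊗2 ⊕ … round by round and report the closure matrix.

D(0):
  [0, -3, -8, -13]
  [3, 0, -12, -5]
  [7, -∞, 0, 8]
  [-∞, -∞, -∞, 0]
D(1):
  [0, -3, -8, -13]
  [3, 0, -5, -5]
  [7, 4, 0, 8]
  [-∞, -∞, -∞, 0]
D(2):
  [0, -3, -8, -8]
  [3, 0, -5, -5]
  [7, 4, 0, 8]
  [-∞, -∞, -∞, 0]
D(3):
  [0, -3, -8, 0]
  [3, 0, -5, 3]
  [7, 4, 0, 8]
  [-∞, -∞, -∞, 0]
D(4):
  [0, -3, -8, 0]
  [3, 0, -5, 3]
  [7, 4, 0, 8]
  [-∞, -∞, -∞, 0]
Answer: A* = [[0, -3, -8, 0], [3, 0, -5, 3], [7, 4, 0, 8], [-∞, -∞, -∞, 0]]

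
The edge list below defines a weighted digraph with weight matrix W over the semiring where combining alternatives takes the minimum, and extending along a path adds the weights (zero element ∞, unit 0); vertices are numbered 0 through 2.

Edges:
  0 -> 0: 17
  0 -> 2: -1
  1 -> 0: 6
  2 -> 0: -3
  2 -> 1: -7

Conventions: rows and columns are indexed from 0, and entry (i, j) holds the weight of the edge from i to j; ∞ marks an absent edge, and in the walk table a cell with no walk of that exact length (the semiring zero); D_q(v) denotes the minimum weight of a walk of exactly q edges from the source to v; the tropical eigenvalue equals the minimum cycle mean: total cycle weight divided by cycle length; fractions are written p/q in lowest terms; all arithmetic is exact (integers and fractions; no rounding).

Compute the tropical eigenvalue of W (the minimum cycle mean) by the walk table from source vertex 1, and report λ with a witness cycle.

q=0: [∞, 0, ∞]
q=1: [6, ∞, ∞]
q=2: [23, ∞, 5]
q=3: [2, -2, 22]
Optimal cycle mean attained by: cycle 0->2->0, total (-1) + (-3), length 2.
Answer: λ = -2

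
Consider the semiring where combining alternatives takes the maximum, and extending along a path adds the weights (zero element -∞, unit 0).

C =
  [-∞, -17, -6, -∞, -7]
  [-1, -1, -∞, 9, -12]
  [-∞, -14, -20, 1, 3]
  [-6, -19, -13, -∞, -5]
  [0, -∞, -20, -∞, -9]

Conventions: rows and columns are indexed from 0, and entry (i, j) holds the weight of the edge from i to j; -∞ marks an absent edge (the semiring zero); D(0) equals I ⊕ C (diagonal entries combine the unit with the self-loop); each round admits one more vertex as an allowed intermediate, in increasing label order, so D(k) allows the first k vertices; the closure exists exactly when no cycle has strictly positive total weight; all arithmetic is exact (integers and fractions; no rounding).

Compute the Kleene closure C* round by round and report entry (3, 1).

D(0):
  [0, -17, -6, -∞, -7]
  [-1, 0, -∞, 9, -12]
  [-∞, -14, 0, 1, 3]
  [-6, -19, -13, 0, -5]
  [0, -∞, -20, -∞, 0]
D(1):
  [0, -17, -6, -∞, -7]
  [-1, 0, -7, 9, -8]
  [-∞, -14, 0, 1, 3]
  [-6, -19, -12, 0, -5]
  [0, -17, -6, -∞, 0]
D(2):
  [0, -17, -6, -8, -7]
  [-1, 0, -7, 9, -8]
  [-15, -14, 0, 1, 3]
  [-6, -19, -12, 0, -5]
  [0, -17, -6, -8, 0]
D(3):
  [0, -17, -6, -5, -3]
  [-1, 0, -7, 9, -4]
  [-15, -14, 0, 1, 3]
  [-6, -19, -12, 0, -5]
  [0, -17, -6, -5, 0]
D(4):
  [0, -17, -6, -5, -3]
  [3, 0, -3, 9, 4]
  [-5, -14, 0, 1, 3]
  [-6, -19, -12, 0, -5]
  [0, -17, -6, -5, 0]
D(5):
  [0, -17, -6, -5, -3]
  [4, 0, -2, 9, 4]
  [3, -14, 0, 1, 3]
  [-5, -19, -11, 0, -5]
  [0, -17, -6, -5, 0]
Answer: C*[3][1] = -19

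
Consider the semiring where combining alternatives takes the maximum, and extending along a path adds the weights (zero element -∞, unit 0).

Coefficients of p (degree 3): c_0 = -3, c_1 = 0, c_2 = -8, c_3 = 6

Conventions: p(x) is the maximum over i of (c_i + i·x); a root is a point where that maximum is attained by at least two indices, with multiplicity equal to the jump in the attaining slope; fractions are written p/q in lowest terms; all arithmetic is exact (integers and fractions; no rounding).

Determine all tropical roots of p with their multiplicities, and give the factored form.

hull edge (i=0, c=-3) to (i=3, c=6): slope 3, span 3
Factored form: p(x) = 6 ⊗ (x ⊕ (-3)) ⊗ (x ⊕ (-3)) ⊗ (x ⊕ (-3))
Answer: roots = -3 (mult 3)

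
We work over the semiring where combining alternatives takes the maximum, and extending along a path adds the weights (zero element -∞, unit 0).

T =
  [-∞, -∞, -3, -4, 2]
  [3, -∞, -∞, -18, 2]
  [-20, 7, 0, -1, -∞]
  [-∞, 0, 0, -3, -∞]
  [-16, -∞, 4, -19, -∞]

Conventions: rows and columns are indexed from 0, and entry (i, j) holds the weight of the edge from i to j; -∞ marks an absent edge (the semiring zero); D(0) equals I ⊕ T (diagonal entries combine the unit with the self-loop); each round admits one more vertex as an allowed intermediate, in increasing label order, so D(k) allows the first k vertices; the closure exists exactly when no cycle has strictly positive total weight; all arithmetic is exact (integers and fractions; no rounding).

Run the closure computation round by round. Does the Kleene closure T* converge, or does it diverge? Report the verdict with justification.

D(0):
  [0, -∞, -3, -4, 2]
  [3, 0, -∞, -18, 2]
  [-20, 7, 0, -1, -∞]
  [-∞, 0, 0, 0, -∞]
  [-16, -∞, 4, -19, 0]
D(1):
  [0, -∞, -3, -4, 2]
  [3, 0, 0, -1, 5]
  [-20, 7, 0, -1, -18]
  [-∞, 0, 0, 0, -∞]
  [-16, -∞, 4, -19, 0]
Detection: at round 2, diagonal entry (2, 2) turns strictly positive.
Key observation: the cycle 2->1->0->2 has total weight 7 + 3 + (-3), which is strictly positive.
Answer: DIVERGES — positive cycle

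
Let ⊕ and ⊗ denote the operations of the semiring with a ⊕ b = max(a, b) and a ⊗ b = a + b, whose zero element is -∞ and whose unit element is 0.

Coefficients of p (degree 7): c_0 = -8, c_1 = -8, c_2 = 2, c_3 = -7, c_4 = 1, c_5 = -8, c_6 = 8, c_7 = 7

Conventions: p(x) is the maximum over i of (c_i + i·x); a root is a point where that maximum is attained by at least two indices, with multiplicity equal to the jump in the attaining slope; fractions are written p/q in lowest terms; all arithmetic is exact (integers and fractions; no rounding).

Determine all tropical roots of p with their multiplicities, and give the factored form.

hull edge (i=0, c=-8) to (i=2, c=2): slope 5, span 2
hull edge (i=2, c=2) to (i=6, c=8): slope 3/2, span 4
hull edge (i=6, c=8) to (i=7, c=7): slope -1, span 1
Factored form: p(x) = 7 ⊗ (x ⊕ (-5)) ⊗ (x ⊕ (-5)) ⊗ (x ⊕ (-3/2)) ⊗ (x ⊕ (-3/2)) ⊗ (x ⊕ (-3/2)) ⊗ (x ⊕ (-3/2)) ⊗ (x ⊕ 1)
Answer: roots = -5 (mult 2), -3/2 (mult 4), 1 (mult 1)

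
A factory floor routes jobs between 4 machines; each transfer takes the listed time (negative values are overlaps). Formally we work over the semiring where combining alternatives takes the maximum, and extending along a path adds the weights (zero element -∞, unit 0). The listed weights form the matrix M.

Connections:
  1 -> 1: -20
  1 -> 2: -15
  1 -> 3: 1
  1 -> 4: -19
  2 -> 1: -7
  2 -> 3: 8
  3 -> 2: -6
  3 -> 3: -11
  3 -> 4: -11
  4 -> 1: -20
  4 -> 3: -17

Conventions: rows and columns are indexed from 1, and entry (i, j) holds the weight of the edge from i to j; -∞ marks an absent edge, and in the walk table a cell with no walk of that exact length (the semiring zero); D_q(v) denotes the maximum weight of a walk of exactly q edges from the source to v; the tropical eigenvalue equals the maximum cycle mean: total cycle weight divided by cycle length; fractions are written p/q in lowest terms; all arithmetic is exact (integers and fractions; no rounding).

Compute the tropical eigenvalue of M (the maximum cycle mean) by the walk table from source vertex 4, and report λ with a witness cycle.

q=0: [-∞, -∞, -∞, 0]
q=1: [-20, -∞, -17, -∞]
q=2: [-40, -23, -19, -28]
q=3: [-30, -25, -15, -30]
q=4: [-32, -21, -17, -26]
Optimal cycle mean attained by: cycle 2->3->2, total 8 + (-6), length 2.
Answer: λ = 1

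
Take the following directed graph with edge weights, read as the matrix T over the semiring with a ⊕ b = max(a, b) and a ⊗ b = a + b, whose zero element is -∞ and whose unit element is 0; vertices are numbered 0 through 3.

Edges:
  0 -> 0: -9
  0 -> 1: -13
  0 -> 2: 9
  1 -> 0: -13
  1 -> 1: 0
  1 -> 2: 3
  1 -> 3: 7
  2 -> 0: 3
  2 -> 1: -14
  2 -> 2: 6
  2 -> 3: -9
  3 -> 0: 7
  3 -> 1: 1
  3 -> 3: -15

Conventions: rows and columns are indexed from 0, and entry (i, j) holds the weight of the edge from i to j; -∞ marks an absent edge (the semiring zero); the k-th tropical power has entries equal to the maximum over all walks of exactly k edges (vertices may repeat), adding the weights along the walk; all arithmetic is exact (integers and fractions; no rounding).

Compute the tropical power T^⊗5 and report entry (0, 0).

T^⊗2:
  [12, -5, 15, 0]
  [14, 8, 9, 7]
  [9, -8, 12, -3]
  [-2, 1, 16, 8]
T^⊗3:
  [18, 1, 21, 6]
  [14, 8, 23, 15]
  [15, -2, 18, 3]
  [19, 9, 22, 8]
T^⊗4:
  [24, 7, 27, 12]
  [26, 16, 29, 15]
  [21, 4, 24, 9]
  [25, 9, 28, 16]
T^⊗5:
  [30, 13, 33, 18]
  [32, 16, 35, 23]
  [27, 10, 30, 15]
  [31, 17, 34, 19]
Key observation: the optimum is the walk 0->2->0->2->2->0, with weight 9 + 3 + 9 + 6 + 3 = 30.
Optimal value attained by: walk 0->2->0->2->2->0.
Answer: (T^⊗5)[0][0] = 30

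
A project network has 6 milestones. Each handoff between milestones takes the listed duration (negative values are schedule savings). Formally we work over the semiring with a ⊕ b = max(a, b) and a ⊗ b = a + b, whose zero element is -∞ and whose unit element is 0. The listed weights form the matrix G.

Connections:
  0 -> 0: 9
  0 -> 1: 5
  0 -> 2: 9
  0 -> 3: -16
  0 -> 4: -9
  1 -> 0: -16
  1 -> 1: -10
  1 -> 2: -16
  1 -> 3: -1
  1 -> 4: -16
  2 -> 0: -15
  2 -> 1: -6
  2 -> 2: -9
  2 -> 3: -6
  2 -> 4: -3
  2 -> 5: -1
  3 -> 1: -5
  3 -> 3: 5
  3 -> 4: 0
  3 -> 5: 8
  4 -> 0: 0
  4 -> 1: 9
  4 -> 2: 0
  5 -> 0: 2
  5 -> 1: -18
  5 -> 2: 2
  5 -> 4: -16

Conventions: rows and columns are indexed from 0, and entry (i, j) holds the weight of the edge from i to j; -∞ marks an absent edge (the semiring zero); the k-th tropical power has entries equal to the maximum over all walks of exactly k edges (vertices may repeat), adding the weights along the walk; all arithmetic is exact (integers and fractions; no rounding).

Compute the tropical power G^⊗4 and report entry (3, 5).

G^⊗2:
  [18, 14, 18, 4, 6, 8]
  [-7, -6, -7, 4, -1, 7]
  [1, 6, 1, -1, -6, 2]
  [10, 9, 10, 10, 5, 13]
  [9, 5, 9, 8, -3, -1]
  [11, 7, 11, -4, -1, 1]
G^⊗3:
  [27, 23, 27, 13, 15, 17]
  [9, 8, 9, 9, 4, 12]
  [10, 6, 10, 5, -1, 7]
  [19, 15, 19, 15, 10, 18]
  [18, 14, 18, 13, 8, 16]
  [20, 16, 20, 6, 8, 10]
G^⊗4:
  [36, 32, 36, 22, 24, 26]
  [18, 14, 18, 14, 9, 17]
  [19, 15, 19, 10, 7, 13]
  [28, 24, 28, 20, 16, 23]
  [27, 23, 27, 18, 15, 21]
  [29, 25, 29, 15, 17, 19]
Key observation: the optimum is the walk 3->3->3->3->5, with weight 5 + 5 + 5 + 8 = 23.
Optimal value attained by: walk 3->3->3->3->5.
Answer: (G^⊗4)[3][5] = 23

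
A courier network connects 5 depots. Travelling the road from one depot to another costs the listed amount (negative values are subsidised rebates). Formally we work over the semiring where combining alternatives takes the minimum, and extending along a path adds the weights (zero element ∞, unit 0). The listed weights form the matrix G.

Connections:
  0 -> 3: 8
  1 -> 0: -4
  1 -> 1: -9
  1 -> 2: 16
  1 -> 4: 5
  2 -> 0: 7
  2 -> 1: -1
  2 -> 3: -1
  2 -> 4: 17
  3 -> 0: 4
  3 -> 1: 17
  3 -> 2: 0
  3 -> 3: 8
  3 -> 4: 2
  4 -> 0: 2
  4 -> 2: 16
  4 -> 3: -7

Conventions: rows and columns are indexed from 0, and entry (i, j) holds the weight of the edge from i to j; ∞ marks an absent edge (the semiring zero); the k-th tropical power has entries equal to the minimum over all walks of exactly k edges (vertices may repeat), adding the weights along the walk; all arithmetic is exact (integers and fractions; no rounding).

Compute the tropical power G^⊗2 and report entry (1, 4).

G^⊗2:
  [12, 25, 8, 16, 10]
  [-13, -18, 7, -2, -4]
  [-5, -10, -1, 7, 1]
  [4, -1, 8, -5, 10]
  [-3, 10, -7, 1, -5]
Key observation: the optimum is the walk 1->1->4, with weight (-9) + 5 = -4.
Optimal value attained by: walk 1->1->4.
Answer: (G^⊗2)[1][4] = -4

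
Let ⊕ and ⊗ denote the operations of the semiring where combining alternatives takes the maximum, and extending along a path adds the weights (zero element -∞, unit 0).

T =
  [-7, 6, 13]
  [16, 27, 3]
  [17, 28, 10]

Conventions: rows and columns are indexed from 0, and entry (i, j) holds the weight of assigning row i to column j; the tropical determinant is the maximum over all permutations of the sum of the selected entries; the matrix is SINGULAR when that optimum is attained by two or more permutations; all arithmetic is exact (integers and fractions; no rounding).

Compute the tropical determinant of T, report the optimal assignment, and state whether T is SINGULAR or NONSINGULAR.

σ = (0, 1, 2): (-7) + 27 + 10 = 30
σ = (0, 2, 1): (-7) + 3 + 28 = 24
σ = (1, 0, 2): 6 + 16 + 10 = 32
σ = (1, 2, 0): 6 + 3 + 17 = 26
σ = (2, 0, 1): 13 + 16 + 28 = 57
σ = (2, 1, 0): 13 + 27 + 17 = 57
Optimal value attained by: σ = (2, 0, 1).
Answer: det⊕(T) = 57; verdict: SINGULAR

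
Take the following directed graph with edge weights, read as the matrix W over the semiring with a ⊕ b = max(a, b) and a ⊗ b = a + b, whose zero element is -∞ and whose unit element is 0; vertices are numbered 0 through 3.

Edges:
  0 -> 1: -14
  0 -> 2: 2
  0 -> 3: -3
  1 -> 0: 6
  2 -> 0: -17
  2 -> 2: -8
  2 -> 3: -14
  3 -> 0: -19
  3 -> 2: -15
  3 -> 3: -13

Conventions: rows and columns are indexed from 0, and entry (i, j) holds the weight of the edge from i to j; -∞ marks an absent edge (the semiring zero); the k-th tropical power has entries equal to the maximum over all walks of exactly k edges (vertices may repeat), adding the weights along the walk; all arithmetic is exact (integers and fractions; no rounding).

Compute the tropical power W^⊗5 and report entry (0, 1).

W^⊗2:
  [-8, -∞, -6, -12]
  [-∞, -8, 8, 3]
  [-25, -31, -15, -20]
  [-32, -33, -17, -22]
W^⊗3:
  [-23, -22, -6, -11]
  [-2, -∞, 0, -6]
  [-25, -39, -23, -28]
  [-27, -46, -25, -31]
W^⊗4:
  [-16, -37, -14, -20]
  [-17, -16, 0, -5]
  [-33, -39, -23, -28]
  [-40, -41, -25, -30]
W^⊗5:
  [-31, -30, -14, -19]
  [-10, -31, -8, -14]
  [-33, -47, -31, -36]
  [-35, -54, -33, -39]
Key observation: the optimum is the walk 0->1->0->1->0->1, with weight (-14) + 6 + (-14) + 6 + (-14) = -30.
Optimal value attained by: walk 0->1->0->1->0->1.
Answer: (W^⊗5)[0][1] = -30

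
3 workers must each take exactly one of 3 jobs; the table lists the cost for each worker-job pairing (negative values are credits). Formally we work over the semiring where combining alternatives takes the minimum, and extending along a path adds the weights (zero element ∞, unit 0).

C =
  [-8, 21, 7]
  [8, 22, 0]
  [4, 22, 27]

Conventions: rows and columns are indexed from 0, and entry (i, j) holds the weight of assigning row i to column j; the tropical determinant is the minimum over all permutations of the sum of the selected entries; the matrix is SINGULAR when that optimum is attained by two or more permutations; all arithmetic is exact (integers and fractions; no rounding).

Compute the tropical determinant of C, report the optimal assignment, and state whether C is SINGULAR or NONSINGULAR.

σ = (0, 1, 2): (-8) + 22 + 27 = 41
σ = (0, 2, 1): (-8) + 0 + 22 = 14
σ = (1, 0, 2): 21 + 8 + 27 = 56
σ = (1, 2, 0): 21 + 0 + 4 = 25
σ = (2, 0, 1): 7 + 8 + 22 = 37
σ = (2, 1, 0): 7 + 22 + 4 = 33
Optimal value attained by: σ = (0, 2, 1).
Answer: det⊕(C) = 14; verdict: NONSINGULAR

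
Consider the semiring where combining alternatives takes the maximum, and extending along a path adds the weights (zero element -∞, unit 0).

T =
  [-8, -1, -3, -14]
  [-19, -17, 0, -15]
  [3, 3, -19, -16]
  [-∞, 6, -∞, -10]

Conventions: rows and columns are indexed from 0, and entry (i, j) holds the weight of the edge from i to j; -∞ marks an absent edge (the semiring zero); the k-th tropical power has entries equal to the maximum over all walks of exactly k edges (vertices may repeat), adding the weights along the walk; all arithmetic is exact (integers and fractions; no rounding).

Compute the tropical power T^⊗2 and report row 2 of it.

T^⊗2:
  [0, 0, -1, -16]
  [3, 3, -17, -16]
  [-5, 2, 3, -11]
  [-13, -4, 6, -9]
Answer: row 2 of T^⊗2 = [-5, 2, 3, -11]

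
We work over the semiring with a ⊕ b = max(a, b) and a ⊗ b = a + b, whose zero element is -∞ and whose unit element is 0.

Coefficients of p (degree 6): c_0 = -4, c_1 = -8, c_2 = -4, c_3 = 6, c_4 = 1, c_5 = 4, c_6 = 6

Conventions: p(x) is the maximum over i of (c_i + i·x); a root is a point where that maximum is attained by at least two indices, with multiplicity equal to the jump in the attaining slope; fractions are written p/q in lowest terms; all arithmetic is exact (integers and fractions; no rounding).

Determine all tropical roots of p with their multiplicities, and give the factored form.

hull edge (i=0, c=-4) to (i=3, c=6): slope 10/3, span 3
hull edge (i=3, c=6) to (i=6, c=6): slope 0, span 3
Factored form: p(x) = 6 ⊗ (x ⊕ (-10/3)) ⊗ (x ⊕ (-10/3)) ⊗ (x ⊕ (-10/3)) ⊗ (x ⊕ 0) ⊗ (x ⊕ 0) ⊗ (x ⊕ 0)
Answer: roots = -10/3 (mult 3), 0 (mult 3)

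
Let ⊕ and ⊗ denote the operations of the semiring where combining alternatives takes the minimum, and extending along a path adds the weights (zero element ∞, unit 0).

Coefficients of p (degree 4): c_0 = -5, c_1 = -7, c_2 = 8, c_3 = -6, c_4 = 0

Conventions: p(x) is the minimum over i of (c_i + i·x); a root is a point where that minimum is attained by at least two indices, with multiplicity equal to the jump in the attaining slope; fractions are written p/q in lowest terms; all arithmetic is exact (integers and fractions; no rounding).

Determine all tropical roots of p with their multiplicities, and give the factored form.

hull edge (i=0, c=-5) to (i=1, c=-7): slope -2, span 1
hull edge (i=1, c=-7) to (i=3, c=-6): slope 1/2, span 2
hull edge (i=3, c=-6) to (i=4, c=0): slope 6, span 1
Factored form: p(x) = 0 ⊗ (x ⊕ (-6)) ⊗ (x ⊕ (-1/2)) ⊗ (x ⊕ (-1/2)) ⊗ (x ⊕ 2)
Answer: roots = -6 (mult 1), -1/2 (mult 2), 2 (mult 1)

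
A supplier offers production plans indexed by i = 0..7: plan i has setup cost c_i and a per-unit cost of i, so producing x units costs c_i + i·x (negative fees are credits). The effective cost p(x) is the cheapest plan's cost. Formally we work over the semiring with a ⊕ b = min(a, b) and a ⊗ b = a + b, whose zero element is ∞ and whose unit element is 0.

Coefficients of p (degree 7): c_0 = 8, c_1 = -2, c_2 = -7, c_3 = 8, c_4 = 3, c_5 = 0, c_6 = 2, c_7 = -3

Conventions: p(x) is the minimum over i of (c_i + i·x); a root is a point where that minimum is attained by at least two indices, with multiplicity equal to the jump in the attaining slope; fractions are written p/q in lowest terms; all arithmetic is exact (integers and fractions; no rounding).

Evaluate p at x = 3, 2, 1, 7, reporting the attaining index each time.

p(3) = min(8+0·3=8, -2+1·3=1, -7+2·3=-1, 8+3·3=17, 3+4·3=15, 0+5·3=15, 2+6·3=20, -3+7·3=18) = -1 (attained by i=2)
p(2) = min(8+0·2=8, -2+1·2=0, -7+2·2=-3, 8+3·2=14, 3+4·2=11, 0+5·2=10, 2+6·2=14, -3+7·2=11) = -3 (attained by i=2)
p(1) = min(8+0·1=8, -2+1·1=-1, -7+2·1=-5, 8+3·1=11, 3+4·1=7, 0+5·1=5, 2+6·1=8, -3+7·1=4) = -5 (attained by i=2)
p(7) = min(8+0·7=8, -2+1·7=5, -7+2·7=7, 8+3·7=29, 3+4·7=31, 0+5·7=35, 2+6·7=44, -3+7·7=46) = 5 (attained by i=1)
Answer: p(3) = -1; p(2) = -3; p(1) = -5; p(7) = 5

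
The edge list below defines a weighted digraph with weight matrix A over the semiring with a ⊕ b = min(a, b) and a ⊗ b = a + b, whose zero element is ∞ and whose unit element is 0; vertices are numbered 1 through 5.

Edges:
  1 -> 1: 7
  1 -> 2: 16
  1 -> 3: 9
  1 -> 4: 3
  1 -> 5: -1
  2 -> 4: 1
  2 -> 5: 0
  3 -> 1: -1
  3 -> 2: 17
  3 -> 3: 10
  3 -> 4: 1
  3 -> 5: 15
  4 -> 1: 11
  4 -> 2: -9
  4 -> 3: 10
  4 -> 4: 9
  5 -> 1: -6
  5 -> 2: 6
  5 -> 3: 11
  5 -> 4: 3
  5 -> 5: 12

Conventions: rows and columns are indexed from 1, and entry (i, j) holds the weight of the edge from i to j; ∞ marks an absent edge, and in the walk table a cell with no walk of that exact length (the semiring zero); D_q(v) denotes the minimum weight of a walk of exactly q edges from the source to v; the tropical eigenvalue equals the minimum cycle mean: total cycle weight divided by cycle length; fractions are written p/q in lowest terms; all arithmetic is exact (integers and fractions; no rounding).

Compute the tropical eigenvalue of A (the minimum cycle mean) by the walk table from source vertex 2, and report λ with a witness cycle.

q=0: [∞, 0, ∞, ∞, ∞]
q=1: [∞, ∞, ∞, 1, 0]
q=2: [-6, -8, 11, 3, 12]
q=3: [1, -6, 3, -7, -8]
q=4: [-14, -16, 3, -5, -6]
q=5: [-12, -14, -5, -15, -16]
Optimal cycle mean attained by: cycle 2->4->2, total 1 + (-9), length 2.
Answer: λ = -4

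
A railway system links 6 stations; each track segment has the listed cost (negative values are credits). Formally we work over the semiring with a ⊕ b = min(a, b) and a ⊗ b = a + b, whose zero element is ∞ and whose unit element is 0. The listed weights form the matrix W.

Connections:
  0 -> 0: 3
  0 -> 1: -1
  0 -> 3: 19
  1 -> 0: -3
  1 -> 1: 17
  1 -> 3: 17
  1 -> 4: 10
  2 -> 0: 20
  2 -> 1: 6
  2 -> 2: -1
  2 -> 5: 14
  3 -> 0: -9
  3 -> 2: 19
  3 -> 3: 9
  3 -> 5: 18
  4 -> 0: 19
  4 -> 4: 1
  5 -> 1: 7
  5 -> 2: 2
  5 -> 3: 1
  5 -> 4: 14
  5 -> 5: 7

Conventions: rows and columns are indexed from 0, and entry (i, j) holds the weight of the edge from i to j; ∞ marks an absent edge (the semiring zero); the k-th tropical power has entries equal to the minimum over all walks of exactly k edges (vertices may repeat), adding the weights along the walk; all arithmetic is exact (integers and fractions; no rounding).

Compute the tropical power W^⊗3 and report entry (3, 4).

W^⊗2:
  [-4, 2, 38, 16, 9, 37]
  [0, -4, 36, 16, 11, 35]
  [3, 5, -2, 15, 16, 13]
  [-6, -10, 18, 10, 32, 25]
  [20, 18, ∞, 38, 2, ∞]
  [-8, 8, 1, 8, 15, 14]
W^⊗3:
  [-1, -5, 35, 15, 10, 34]
  [-7, -1, 35, 13, 6, 34]
  [2, 2, -3, 14, 15, 12]
  [-13, -7, 17, 7, 0, 28]
  [15, 19, 57, 35, 3, 56]
  [-5, -9, 0, 11, 16, 15]
Key observation: the optimum is the walk 3->0->1->4, with weight (-9) + (-1) + 10 = 0.
Optimal value attained by: walk 3->0->1->4.
Answer: (W^⊗3)[3][4] = 0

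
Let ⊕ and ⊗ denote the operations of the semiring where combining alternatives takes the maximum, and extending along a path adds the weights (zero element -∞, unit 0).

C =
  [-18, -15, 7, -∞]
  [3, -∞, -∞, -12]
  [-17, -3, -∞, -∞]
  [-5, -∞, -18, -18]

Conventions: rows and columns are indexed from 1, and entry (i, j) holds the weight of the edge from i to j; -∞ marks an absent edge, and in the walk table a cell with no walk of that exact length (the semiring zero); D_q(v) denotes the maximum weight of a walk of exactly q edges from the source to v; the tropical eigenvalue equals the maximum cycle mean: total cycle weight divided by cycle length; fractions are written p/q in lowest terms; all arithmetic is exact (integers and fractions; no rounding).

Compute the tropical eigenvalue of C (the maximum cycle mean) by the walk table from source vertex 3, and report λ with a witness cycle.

q=0: [-∞, -∞, 0, -∞]
q=1: [-17, -3, -∞, -∞]
q=2: [0, -32, -10, -15]
q=3: [-18, -13, 7, -33]
q=4: [-10, 4, -11, -25]
Optimal cycle mean attained by: cycle 1->3->2->1, total 7 + (-3) + 3, length 3.
Answer: λ = 7/3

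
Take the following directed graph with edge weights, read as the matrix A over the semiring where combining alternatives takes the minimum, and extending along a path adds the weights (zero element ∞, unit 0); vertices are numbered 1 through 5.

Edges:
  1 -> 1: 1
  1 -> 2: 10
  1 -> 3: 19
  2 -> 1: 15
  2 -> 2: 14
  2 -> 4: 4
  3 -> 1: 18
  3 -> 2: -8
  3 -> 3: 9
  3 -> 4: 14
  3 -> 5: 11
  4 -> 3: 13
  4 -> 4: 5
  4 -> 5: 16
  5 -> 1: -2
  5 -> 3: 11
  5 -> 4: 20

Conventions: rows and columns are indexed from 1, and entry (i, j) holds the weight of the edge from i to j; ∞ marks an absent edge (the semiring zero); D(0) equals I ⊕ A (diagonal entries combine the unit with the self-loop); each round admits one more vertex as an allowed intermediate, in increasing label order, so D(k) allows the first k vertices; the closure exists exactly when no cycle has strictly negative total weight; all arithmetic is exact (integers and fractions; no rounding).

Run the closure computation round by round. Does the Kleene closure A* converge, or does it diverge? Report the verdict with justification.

D(0):
  [0, 10, 19, ∞, ∞]
  [15, 0, ∞, 4, ∞]
  [18, -8, 0, 14, 11]
  [∞, ∞, 13, 0, 16]
  [-2, ∞, 11, 20, 0]
D(1):
  [0, 10, 19, ∞, ∞]
  [15, 0, 34, 4, ∞]
  [18, -8, 0, 14, 11]
  [∞, ∞, 13, 0, 16]
  [-2, 8, 11, 20, 0]
D(2):
  [0, 10, 19, 14, ∞]
  [15, 0, 34, 4, ∞]
  [7, -8, 0, -4, 11]
  [∞, ∞, 13, 0, 16]
  [-2, 8, 11, 12, 0]
D(3):
  [0, 10, 19, 14, 30]
  [15, 0, 34, 4, 45]
  [7, -8, 0, -4, 11]
  [20, 5, 13, 0, 16]
  [-2, 3, 11, 7, 0]
D(4):
  [0, 10, 19, 14, 30]
  [15, 0, 17, 4, 20]
  [7, -8, 0, -4, 11]
  [20, 5, 13, 0, 16]
  [-2, 3, 11, 7, 0]
D(5):
  [0, 10, 19, 14, 30]
  [15, 0, 17, 4, 20]
  [7, -8, 0, -4, 11]
  [14, 5, 13, 0, 16]
  [-2, 3, 11, 7, 0]
Key observation: every diagonal entry stays at the unit through all rounds, so no improving cycle exists.
Answer: CONVERGES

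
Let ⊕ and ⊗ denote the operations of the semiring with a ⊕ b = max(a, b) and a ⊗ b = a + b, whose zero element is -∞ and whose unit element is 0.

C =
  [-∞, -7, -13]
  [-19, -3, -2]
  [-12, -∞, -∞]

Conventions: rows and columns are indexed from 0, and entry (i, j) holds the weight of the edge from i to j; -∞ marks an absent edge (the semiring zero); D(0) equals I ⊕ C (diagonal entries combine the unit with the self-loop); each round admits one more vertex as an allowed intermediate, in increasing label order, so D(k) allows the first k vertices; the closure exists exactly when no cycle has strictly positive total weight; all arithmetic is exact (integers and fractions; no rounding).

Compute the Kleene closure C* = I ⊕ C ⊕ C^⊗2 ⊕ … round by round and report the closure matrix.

D(0):
  [0, -7, -13]
  [-19, 0, -2]
  [-12, -∞, 0]
D(1):
  [0, -7, -13]
  [-19, 0, -2]
  [-12, -19, 0]
D(2):
  [0, -7, -9]
  [-19, 0, -2]
  [-12, -19, 0]
D(3):
  [0, -7, -9]
  [-14, 0, -2]
  [-12, -19, 0]
Answer: C* = [[0, -7, -9], [-14, 0, -2], [-12, -19, 0]]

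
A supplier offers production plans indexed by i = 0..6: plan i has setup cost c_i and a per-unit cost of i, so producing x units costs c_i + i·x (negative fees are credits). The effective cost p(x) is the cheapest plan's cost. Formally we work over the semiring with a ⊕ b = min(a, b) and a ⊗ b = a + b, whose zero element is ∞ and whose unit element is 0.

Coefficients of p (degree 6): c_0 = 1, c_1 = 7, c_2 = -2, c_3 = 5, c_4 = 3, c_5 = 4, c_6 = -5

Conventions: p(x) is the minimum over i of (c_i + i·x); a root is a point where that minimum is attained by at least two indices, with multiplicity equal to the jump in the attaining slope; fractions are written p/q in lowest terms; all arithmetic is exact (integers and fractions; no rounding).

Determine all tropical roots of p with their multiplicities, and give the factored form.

hull edge (i=0, c=1) to (i=2, c=-2): slope -3/2, span 2
hull edge (i=2, c=-2) to (i=6, c=-5): slope -3/4, span 4
Factored form: p(x) = -5 ⊗ (x ⊕ 3/4) ⊗ (x ⊕ 3/4) ⊗ (x ⊕ 3/4) ⊗ (x ⊕ 3/4) ⊗ (x ⊕ 3/2) ⊗ (x ⊕ 3/2)
Answer: roots = 3/4 (mult 4), 3/2 (mult 2)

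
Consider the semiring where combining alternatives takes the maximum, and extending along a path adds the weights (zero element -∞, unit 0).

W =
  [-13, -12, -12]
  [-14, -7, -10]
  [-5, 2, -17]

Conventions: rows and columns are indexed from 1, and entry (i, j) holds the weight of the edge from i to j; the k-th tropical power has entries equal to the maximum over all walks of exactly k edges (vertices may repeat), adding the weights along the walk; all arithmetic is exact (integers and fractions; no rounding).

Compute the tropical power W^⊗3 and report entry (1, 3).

W^⊗2:
  [-17, -10, -22]
  [-15, -8, -17]
  [-12, -5, -8]
W^⊗3:
  [-24, -17, -20]
  [-22, -15, -18]
  [-13, -6, -15]
Key observation: the optimum is the walk 1->3->2->3, with weight (-12) + 2 + (-10) = -20.
Optimal value attained by: walk 1->3->2->3.
Answer: (W^⊗3)[1][3] = -20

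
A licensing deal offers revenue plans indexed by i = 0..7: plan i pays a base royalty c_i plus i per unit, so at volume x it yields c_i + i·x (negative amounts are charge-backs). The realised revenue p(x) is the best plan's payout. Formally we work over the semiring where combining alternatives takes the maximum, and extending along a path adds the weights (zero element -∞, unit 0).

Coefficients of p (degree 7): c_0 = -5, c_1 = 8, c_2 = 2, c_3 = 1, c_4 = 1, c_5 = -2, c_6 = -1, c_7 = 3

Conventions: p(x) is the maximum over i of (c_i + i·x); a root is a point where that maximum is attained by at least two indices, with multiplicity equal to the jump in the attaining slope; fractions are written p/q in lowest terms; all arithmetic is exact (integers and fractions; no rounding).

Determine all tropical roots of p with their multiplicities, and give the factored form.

hull edge (i=0, c=-5) to (i=1, c=8): slope 13, span 1
hull edge (i=1, c=8) to (i=7, c=3): slope -5/6, span 6
Factored form: p(x) = 3 ⊗ (x ⊕ (-13)) ⊗ (x ⊕ 5/6) ⊗ (x ⊕ 5/6) ⊗ (x ⊕ 5/6) ⊗ (x ⊕ 5/6) ⊗ (x ⊕ 5/6) ⊗ (x ⊕ 5/6)
Answer: roots = -13 (mult 1), 5/6 (mult 6)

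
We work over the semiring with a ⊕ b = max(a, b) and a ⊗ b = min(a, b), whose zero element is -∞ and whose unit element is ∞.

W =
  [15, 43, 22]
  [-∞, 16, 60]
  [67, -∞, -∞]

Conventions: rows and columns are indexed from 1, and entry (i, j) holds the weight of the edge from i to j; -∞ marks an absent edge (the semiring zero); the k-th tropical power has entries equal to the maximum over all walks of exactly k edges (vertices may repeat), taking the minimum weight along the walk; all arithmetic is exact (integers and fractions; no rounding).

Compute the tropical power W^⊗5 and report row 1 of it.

W^⊗2:
  [22, 16, 43]
  [60, 16, 16]
  [15, 43, 22]
W^⊗3:
  [43, 22, 22]
  [16, 43, 22]
  [22, 16, 43]
W^⊗4:
  [22, 43, 22]
  [22, 16, 43]
  [43, 22, 22]
W^⊗5:
  [22, 22, 43]
  [43, 22, 22]
  [22, 43, 22]
Answer: row 1 of W^⊗5 = [22, 22, 43]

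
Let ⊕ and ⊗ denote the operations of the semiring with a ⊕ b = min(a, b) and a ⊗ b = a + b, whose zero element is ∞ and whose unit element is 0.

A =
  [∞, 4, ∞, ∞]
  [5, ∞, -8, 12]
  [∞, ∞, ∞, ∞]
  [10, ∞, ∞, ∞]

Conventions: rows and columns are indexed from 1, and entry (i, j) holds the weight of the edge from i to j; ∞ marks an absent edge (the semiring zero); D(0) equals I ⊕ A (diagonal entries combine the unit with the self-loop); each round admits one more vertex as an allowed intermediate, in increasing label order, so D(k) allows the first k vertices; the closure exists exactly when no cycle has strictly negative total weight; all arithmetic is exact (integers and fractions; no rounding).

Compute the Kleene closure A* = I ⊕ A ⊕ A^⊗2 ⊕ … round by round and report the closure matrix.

D(0):
  [0, 4, ∞, ∞]
  [5, 0, -8, 12]
  [∞, ∞, 0, ∞]
  [10, ∞, ∞, 0]
D(1):
  [0, 4, ∞, ∞]
  [5, 0, -8, 12]
  [∞, ∞, 0, ∞]
  [10, 14, ∞, 0]
D(2):
  [0, 4, -4, 16]
  [5, 0, -8, 12]
  [∞, ∞, 0, ∞]
  [10, 14, 6, 0]
D(3):
  [0, 4, -4, 16]
  [5, 0, -8, 12]
  [∞, ∞, 0, ∞]
  [10, 14, 6, 0]
D(4):
  [0, 4, -4, 16]
  [5, 0, -8, 12]
  [∞, ∞, 0, ∞]
  [10, 14, 6, 0]
Answer: A* = [[0, 4, -4, 16], [5, 0, -8, 12], [∞, ∞, 0, ∞], [10, 14, 6, 0]]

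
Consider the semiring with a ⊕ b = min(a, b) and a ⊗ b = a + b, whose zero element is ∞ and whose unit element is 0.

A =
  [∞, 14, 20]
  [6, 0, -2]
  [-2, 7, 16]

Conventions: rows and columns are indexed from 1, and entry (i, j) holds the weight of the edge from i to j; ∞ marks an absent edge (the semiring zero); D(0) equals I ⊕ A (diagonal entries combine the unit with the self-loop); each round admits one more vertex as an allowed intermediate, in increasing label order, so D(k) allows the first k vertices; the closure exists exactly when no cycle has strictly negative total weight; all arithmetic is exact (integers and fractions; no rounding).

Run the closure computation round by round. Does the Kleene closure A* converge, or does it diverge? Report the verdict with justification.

D(0):
  [0, 14, 20]
  [6, 0, -2]
  [-2, 7, 0]
D(1):
  [0, 14, 20]
  [6, 0, -2]
  [-2, 7, 0]
D(2):
  [0, 14, 12]
  [6, 0, -2]
  [-2, 7, 0]
D(3):
  [0, 14, 12]
  [-4, 0, -2]
  [-2, 7, 0]
Key observation: every diagonal entry stays at the unit through all rounds, so no improving cycle exists.
Answer: CONVERGES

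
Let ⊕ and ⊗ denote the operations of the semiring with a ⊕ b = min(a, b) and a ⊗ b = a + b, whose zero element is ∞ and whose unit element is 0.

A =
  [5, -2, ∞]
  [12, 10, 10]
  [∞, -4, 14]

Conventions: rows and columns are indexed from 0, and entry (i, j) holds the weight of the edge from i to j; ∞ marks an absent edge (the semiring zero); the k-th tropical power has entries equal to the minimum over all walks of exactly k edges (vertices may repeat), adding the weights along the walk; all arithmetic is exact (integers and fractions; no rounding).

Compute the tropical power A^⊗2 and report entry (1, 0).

A^⊗2:
  [10, 3, 8]
  [17, 6, 20]
  [8, 6, 6]
Key observation: the optimum is the walk 1->0->0, with weight 12 + 5 = 17.
Optimal value attained by: walk 1->0->0.
Answer: (A^⊗2)[1][0] = 17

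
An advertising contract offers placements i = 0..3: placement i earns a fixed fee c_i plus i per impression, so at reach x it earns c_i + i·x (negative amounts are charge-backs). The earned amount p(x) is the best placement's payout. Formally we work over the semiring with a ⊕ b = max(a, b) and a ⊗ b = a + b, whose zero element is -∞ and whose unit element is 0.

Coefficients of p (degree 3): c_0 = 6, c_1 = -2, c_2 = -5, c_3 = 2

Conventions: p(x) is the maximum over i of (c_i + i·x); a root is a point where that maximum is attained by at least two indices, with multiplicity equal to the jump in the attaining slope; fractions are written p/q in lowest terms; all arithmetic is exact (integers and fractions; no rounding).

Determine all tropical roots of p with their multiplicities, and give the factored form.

hull edge (i=0, c=6) to (i=3, c=2): slope -4/3, span 3
Factored form: p(x) = 2 ⊗ (x ⊕ 4/3) ⊗ (x ⊕ 4/3) ⊗ (x ⊕ 4/3)
Answer: roots = 4/3 (mult 3)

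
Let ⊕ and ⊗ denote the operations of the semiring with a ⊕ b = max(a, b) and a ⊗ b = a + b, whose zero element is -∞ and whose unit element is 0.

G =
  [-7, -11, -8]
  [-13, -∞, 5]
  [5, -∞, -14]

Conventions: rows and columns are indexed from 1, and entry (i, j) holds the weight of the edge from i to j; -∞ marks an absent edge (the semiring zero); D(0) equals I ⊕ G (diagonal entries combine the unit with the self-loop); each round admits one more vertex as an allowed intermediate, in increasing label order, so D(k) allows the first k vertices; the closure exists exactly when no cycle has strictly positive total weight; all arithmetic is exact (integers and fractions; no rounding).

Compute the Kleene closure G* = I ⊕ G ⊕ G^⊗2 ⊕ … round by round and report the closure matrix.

D(0):
  [0, -11, -8]
  [-13, 0, 5]
  [5, -∞, 0]
D(1):
  [0, -11, -8]
  [-13, 0, 5]
  [5, -6, 0]
D(2):
  [0, -11, -6]
  [-13, 0, 5]
  [5, -6, 0]
D(3):
  [0, -11, -6]
  [10, 0, 5]
  [5, -6, 0]
Answer: G* = [[0, -11, -6], [10, 0, 5], [5, -6, 0]]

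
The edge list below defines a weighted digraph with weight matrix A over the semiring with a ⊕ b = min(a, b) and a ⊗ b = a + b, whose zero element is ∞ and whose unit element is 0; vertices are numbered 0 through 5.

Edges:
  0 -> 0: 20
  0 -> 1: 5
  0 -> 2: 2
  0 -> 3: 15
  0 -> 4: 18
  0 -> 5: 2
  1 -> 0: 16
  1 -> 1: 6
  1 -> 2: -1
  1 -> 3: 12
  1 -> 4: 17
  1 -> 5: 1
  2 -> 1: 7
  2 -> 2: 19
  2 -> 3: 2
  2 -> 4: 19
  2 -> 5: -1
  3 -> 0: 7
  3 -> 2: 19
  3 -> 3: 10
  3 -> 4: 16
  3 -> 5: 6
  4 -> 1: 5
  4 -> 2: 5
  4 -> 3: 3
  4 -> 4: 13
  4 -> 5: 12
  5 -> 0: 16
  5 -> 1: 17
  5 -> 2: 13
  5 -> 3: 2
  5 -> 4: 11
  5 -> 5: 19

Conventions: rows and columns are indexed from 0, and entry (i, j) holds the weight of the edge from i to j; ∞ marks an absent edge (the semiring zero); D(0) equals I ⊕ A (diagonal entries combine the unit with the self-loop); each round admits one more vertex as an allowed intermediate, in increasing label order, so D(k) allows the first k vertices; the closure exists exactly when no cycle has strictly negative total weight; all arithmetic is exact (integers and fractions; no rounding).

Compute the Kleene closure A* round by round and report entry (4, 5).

D(0):
  [0, 5, 2, 15, 18, 2]
  [16, 0, -1, 12, 17, 1]
  [∞, 7, 0, 2, 19, -1]
  [7, ∞, 19, 0, 16, 6]
  [∞, 5, 5, 3, 0, 12]
  [16, 17, 13, 2, 11, 0]
D(1):
  [0, 5, 2, 15, 18, 2]
  [16, 0, -1, 12, 17, 1]
  [∞, 7, 0, 2, 19, -1]
  [7, 12, 9, 0, 16, 6]
  [∞, 5, 5, 3, 0, 12]
  [16, 17, 13, 2, 11, 0]
D(2):
  [0, 5, 2, 15, 18, 2]
  [16, 0, -1, 12, 17, 1]
  [23, 7, 0, 2, 19, -1]
  [7, 12, 9, 0, 16, 6]
  [21, 5, 4, 3, 0, 6]
  [16, 17, 13, 2, 11, 0]
D(3):
  [0, 5, 2, 4, 18, 1]
  [16, 0, -1, 1, 17, -2]
  [23, 7, 0, 2, 19, -1]
  [7, 12, 9, 0, 16, 6]
  [21, 5, 4, 3, 0, 3]
  [16, 17, 13, 2, 11, 0]
D(4):
  [0, 5, 2, 4, 18, 1]
  [8, 0, -1, 1, 17, -2]
  [9, 7, 0, 2, 18, -1]
  [7, 12, 9, 0, 16, 6]
  [10, 5, 4, 3, 0, 3]
  [9, 14, 11, 2, 11, 0]
D(5):
  [0, 5, 2, 4, 18, 1]
  [8, 0, -1, 1, 17, -2]
  [9, 7, 0, 2, 18, -1]
  [7, 12, 9, 0, 16, 6]
  [10, 5, 4, 3, 0, 3]
  [9, 14, 11, 2, 11, 0]
D(6):
  [0, 5, 2, 3, 12, 1]
  [7, 0, -1, 0, 9, -2]
  [8, 7, 0, 1, 10, -1]
  [7, 12, 9, 0, 16, 6]
  [10, 5, 4, 3, 0, 3]
  [9, 14, 11, 2, 11, 0]
Answer: A*[4][5] = 3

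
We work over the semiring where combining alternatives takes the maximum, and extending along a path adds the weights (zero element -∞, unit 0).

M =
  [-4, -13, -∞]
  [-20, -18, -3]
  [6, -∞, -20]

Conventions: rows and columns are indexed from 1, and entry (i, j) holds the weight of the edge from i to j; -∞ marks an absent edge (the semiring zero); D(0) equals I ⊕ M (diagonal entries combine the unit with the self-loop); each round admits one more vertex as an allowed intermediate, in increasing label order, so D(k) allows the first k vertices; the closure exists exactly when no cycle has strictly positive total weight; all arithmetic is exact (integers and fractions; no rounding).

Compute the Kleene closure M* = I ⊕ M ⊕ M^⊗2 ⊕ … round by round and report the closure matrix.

D(0):
  [0, -13, -∞]
  [-20, 0, -3]
  [6, -∞, 0]
D(1):
  [0, -13, -∞]
  [-20, 0, -3]
  [6, -7, 0]
D(2):
  [0, -13, -16]
  [-20, 0, -3]
  [6, -7, 0]
D(3):
  [0, -13, -16]
  [3, 0, -3]
  [6, -7, 0]
Answer: M* = [[0, -13, -16], [3, 0, -3], [6, -7, 0]]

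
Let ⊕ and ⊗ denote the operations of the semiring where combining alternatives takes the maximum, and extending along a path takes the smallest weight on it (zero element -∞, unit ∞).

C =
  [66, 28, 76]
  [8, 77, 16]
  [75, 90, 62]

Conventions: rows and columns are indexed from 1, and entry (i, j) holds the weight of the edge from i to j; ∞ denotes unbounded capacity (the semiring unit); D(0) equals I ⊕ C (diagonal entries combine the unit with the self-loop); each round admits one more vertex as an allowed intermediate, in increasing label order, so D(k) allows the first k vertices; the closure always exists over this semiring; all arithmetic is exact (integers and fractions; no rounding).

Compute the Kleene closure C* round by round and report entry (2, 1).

D(0):
  [∞, 28, 76]
  [8, ∞, 16]
  [75, 90, ∞]
D(1):
  [∞, 28, 76]
  [8, ∞, 16]
  [75, 90, ∞]
D(2):
  [∞, 28, 76]
  [8, ∞, 16]
  [75, 90, ∞]
D(3):
  [∞, 76, 76]
  [16, ∞, 16]
  [75, 90, ∞]
Answer: C*[2][1] = 16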